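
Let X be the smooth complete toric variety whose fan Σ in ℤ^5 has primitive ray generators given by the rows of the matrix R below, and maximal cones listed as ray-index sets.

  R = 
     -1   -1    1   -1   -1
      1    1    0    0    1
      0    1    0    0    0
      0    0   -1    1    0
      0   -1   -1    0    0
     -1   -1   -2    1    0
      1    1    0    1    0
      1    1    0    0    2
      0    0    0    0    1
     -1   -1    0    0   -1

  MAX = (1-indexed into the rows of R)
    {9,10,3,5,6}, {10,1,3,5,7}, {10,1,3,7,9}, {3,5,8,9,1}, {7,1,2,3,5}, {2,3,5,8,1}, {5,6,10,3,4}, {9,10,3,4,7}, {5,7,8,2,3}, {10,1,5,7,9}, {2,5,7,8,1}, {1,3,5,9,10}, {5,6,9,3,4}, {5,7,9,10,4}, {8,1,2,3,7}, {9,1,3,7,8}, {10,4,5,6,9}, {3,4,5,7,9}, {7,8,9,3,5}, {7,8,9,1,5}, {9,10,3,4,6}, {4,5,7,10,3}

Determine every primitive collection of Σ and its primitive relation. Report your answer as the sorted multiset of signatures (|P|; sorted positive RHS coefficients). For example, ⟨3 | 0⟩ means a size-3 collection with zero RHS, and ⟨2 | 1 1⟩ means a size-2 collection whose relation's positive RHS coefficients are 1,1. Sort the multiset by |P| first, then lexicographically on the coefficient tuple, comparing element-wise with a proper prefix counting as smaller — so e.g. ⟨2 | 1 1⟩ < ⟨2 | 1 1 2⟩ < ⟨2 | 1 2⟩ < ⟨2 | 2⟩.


14 minimal non-faces of Δ(Σ) (on 10 rays):

  P = {2,10}:  v_{2} + v_{10} = 0 ; sig = ⟨2 | 0⟩
  P = {1,4}:  v_{1} + v_{4} = v_{10} ; sig = ⟨2 | 1⟩
  P = {2,9}:  v_{2} + v_{9} = v_{8} ; sig = ⟨2 | 1⟩
  P = {8,10}:  v_{8} + v_{10} = v_{9} ; sig = ⟨2 | 1⟩
  P = {2,4}:  v_{2} + v_{4} = v_{3} + v_{5} + v_{7} + v_{9} ; sig = ⟨2 | 1 1 1 1⟩
  P = {2,6}:  v_{2} + v_{6} = v_{3} + v_{4} + v_{5} + v_{9} ; sig = ⟨2 | 1 1 1 1⟩
  P = {1,6}:  v_{1} + v_{6} = v_{3} + v_{5} + v_{9} + 2·v_{10} ; sig = ⟨2 | 1 1 1 2⟩
  P = {4,8}:  v_{4} + v_{8} = v_{3} + v_{5} + v_{7} + 2·v_{9} ; sig = ⟨2 | 1 1 1 2⟩
  P = {6,8}:  v_{6} + v_{8} = v_{3} + v_{4} + v_{5} + 2·v_{9} ; sig = ⟨2 | 1 1 1 2⟩
  P = {6,7}:  v_{6} + v_{7} = 2·v_{4} ; sig = ⟨2 | 2⟩
  P = {1,3,5,7,9}:  v_{1} + v_{3} + v_{5} + v_{7} + v_{9} = 0 ; sig = ⟨5 | 0⟩
  P = {1,3,5,7,8}:  v_{1} + v_{3} + v_{5} + v_{7} + v_{8} = v_{2} ; sig = ⟨5 | 1⟩
  P = {3,4,5,9,10}:  v_{3} + v_{4} + v_{5} + v_{9} + v_{10} = v_{6} ; sig = ⟨5 | 1⟩
  P = {3,5,7,9,10}:  v_{3} + v_{5} + v_{7} + v_{9} + v_{10} = v_{4} ; sig = ⟨5 | 1⟩

Signatures (|P|; sorted positive RHS coefficients), sorted:
[⟨2 | 0⟩, ⟨2 | 1⟩, ⟨2 | 1⟩, ⟨2 | 1⟩, ⟨2 | 1 1 1 1⟩, ⟨2 | 1 1 1 1⟩, ⟨2 | 1 1 1 2⟩, ⟨2 | 1 1 1 2⟩, ⟨2 | 1 1 1 2⟩, ⟨2 | 2⟩, ⟨5 | 0⟩, ⟨5 | 1⟩, ⟨5 | 1⟩, ⟨5 | 1⟩]


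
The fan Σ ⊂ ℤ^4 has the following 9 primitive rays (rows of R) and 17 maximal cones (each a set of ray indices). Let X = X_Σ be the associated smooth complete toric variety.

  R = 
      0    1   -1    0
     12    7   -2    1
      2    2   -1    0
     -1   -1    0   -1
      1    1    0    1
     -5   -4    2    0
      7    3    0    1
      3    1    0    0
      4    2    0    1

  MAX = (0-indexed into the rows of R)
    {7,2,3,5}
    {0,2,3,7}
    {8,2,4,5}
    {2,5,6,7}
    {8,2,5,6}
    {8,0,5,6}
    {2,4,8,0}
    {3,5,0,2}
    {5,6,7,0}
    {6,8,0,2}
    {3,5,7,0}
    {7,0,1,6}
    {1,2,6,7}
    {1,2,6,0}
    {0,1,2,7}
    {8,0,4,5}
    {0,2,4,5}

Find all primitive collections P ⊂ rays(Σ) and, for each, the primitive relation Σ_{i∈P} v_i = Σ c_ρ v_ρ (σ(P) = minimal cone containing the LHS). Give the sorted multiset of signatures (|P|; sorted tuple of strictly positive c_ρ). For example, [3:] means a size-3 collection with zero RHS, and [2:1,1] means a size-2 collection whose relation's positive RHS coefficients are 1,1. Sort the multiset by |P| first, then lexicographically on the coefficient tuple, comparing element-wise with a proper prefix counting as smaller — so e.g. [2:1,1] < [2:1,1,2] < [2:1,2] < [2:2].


14 minimal non-faces of Δ(Σ) (on 9 rays):

  P = {3,4}:  v_{3} + v_{4} = 0  so sig = [2:]
  P = {1,5}:  v_{1} + v_{5} = v_{6}  so sig = [2:1]
  P = {3,8}:  v_{3} + v_{8} = v_{7}  so sig = [2:1]
  P = {4,7}:  v_{4} + v_{7} = v_{8}  so sig = [2:1]
  P = {7,8}:  v_{7} + v_{8} = v_{6}  so sig = [2:1]
  P = {1,4}:  v_{1} + v_{4} = v_{0} + v_{2} + v_{6} + v_{8}  so sig = [2:1,1,1,1]
  P = {1,8}:  v_{1} + v_{8} = v_{0} + v_{2} + 2·v_{6}  so sig = [2:1,1,2]
  P = {1,3}:  v_{1} + v_{3} = v_{0} + v_{2} + 3·v_{7}  so sig = [2:1,1,3]
  P = {3,6}:  v_{3} + v_{6} = 2·v_{7}  so sig = [2:2]
  P = {4,6}:  v_{4} + v_{6} = 2·v_{8}  so sig = [2:2]
  P = {0,2,5,7}:  v_{0} + v_{2} + v_{5} + v_{7} = 0  so sig = [4:]
  P = {0,2,5,6}:  v_{0} + v_{2} + v_{5} + v_{6} = v_{8}  so sig = [4:1]
  P = {0,2,5,8}:  v_{0} + v_{2} + v_{5} + v_{8} = v_{4}  so sig = [4:1]
  P = {0,2,6,7}:  v_{0} + v_{2} + v_{6} + v_{7} = v_{1}  so sig = [4:1]

Sorted signature multiset PRS(X):
{ [2:],  [2:1] ×4,  [2:1,1,1,1],  [2:1,1,2],  [2:1,1,3],  [2:2] ×2,  [4:],  [4:1] ×3 }


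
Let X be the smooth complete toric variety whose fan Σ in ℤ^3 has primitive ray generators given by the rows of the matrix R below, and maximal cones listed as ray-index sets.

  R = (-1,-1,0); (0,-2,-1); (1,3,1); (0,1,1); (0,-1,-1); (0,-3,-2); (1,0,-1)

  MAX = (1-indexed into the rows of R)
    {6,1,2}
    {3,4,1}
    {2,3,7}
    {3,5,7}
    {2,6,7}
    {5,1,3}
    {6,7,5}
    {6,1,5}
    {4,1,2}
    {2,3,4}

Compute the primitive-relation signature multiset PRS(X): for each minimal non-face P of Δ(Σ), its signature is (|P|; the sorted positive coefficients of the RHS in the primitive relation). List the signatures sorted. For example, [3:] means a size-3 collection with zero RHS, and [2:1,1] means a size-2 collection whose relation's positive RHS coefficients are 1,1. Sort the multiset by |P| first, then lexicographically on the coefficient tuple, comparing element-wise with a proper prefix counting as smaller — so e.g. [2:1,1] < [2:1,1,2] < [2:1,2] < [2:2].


Primitive collections (7):

  • {4,5}:  v_{4} + v_{5} = 0  ⟹  sig = [2:]
  • {1,7}:  v_{1} + v_{7} = v_{5}  ⟹  sig = [2:1]
  • {2,5}:  v_{2} + v_{5} = v_{6}  ⟹  sig = [2:1]
  • {3,6}:  v_{3} + v_{6} = v_{7}  ⟹  sig = [2:1]
  • {4,6}:  v_{4} + v_{6} = v_{2}  ⟹  sig = [2:1]
  • {4,7}:  v_{4} + v_{7} = v_{2} + v_{3}  ⟹  sig = [2:1,1]
  • {1,2,3}:  v_{1} + v_{2} + v_{3} = 0  ⟹  sig = [3:]

so the primitive-relation signature multiset is
    |P|=2: 6 collections, coeffs (), (1), (1), (1), (1), (1,1)
    |P|=3: 1 collection, coeffs ()


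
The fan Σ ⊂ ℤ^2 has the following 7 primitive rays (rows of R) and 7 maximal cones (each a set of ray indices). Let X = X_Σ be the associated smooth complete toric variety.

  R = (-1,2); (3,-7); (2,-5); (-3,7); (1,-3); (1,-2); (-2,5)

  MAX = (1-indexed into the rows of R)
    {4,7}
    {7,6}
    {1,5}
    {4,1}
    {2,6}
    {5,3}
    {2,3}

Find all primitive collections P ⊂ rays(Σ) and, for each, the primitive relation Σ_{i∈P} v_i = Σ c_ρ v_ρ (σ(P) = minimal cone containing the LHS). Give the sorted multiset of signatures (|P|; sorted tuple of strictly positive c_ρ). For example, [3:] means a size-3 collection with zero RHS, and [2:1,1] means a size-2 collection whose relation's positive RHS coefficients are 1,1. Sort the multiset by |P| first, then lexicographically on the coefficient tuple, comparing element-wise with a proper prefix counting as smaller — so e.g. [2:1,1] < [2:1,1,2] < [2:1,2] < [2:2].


The 14 primitive collections of Σ (r=7, n=2):

  • {1,6}:  v_{1} + v_{6} = 0  ⟹  sig = [2:]
  • {2,4}:  v_{2} + v_{4} = 0  ⟹  sig = [2:]
  • {3,7}:  v_{3} + v_{7} = 0  ⟹  sig = [2:]
  • {1,2}:  v_{1} + v_{2} = v_{3}  ⟹  sig = [2:1]
  • {1,3}:  v_{1} + v_{3} = v_{5}  ⟹  sig = [2:1]
  • {1,7}:  v_{1} + v_{7} = v_{4}  ⟹  sig = [2:1]
  • {2,7}:  v_{2} + v_{7} = v_{6}  ⟹  sig = [2:1]
  • {3,4}:  v_{3} + v_{4} = v_{1}  ⟹  sig = [2:1]
  • {3,6}:  v_{3} + v_{6} = v_{2}  ⟹  sig = [2:1]
  • {4,6}:  v_{4} + v_{6} = v_{7}  ⟹  sig = [2:1]
  • {5,6}:  v_{5} + v_{6} = v_{3}  ⟹  sig = [2:1]
  • {5,7}:  v_{5} + v_{7} = v_{1}  ⟹  sig = [2:1]
  • {2,5}:  v_{2} + v_{5} = 2·v_{3}  ⟹  sig = [2:2]
  • {4,5}:  v_{4} + v_{5} = 2·v_{1}  ⟹  sig = [2:2]

so the primitive-relation signature multiset is
{ [2:] ×3,  [2:1] ×9,  [2:2] ×2 }


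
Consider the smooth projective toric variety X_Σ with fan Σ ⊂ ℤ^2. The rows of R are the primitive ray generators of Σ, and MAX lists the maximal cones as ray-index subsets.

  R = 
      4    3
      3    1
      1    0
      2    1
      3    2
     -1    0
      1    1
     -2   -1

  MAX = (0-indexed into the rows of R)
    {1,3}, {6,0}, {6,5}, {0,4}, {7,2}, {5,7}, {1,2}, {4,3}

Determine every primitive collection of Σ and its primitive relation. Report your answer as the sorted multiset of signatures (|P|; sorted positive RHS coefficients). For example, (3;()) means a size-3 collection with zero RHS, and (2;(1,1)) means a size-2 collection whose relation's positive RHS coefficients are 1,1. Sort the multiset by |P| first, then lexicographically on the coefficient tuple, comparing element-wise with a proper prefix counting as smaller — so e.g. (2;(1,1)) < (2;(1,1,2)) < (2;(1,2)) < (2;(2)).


Δ(Σ) — 8 vertices, 20 min non-faces:

  P = {2,5}:  v_{2} + v_{5} = 0 — sig = (2;())
  P = {3,7}:  v_{3} + v_{7} = 0 — sig = (2;())
  P = {1,5}:  v_{1} + v_{5} = v_{3} — sig = (2;(1))
  P = {1,7}:  v_{1} + v_{7} = v_{2} — sig = (2;(1))
  P = {2,3}:  v_{2} + v_{3} = v_{1} — sig = (2;(1))
  P = {2,6}:  v_{2} + v_{6} = v_{3} — sig = (2;(1))
  P = {3,5}:  v_{3} + v_{5} = v_{6} — sig = (2;(1))
  P = {3,6}:  v_{3} + v_{6} = v_{4} — sig = (2;(1))
  P = {4,6}:  v_{4} + v_{6} = v_{0} — sig = (2;(1))
  P = {4,7}:  v_{4} + v_{7} = v_{6} — sig = (2;(1))
  P = {6,7}:  v_{6} + v_{7} = v_{5} — sig = (2;(1))
  P = {0,2}:  v_{0} + v_{2} = v_{3} + v_{4} — sig = (2;(1,1))
  P = {0,1}:  v_{0} + v_{1} = 2·v_{3} + v_{4} — sig = (2;(1,2))
  P = {0,3}:  v_{0} + v_{3} = 2·v_{4} — sig = (2;(2))
  P = {0,7}:  v_{0} + v_{7} = 2·v_{6} — sig = (2;(2))
  P = {1,6}:  v_{1} + v_{6} = 2·v_{3} — sig = (2;(2))
  P = {2,4}:  v_{2} + v_{4} = 2·v_{3} — sig = (2;(2))
  P = {4,5}:  v_{4} + v_{5} = 2·v_{6} — sig = (2;(2))
  P = {0,5}:  v_{0} + v_{5} = 3·v_{6} — sig = (2;(3))
  P = {1,4}:  v_{1} + v_{4} = 3·v_{3} — sig = (2;(3))

so the primitive-relation signature multiset is
    |P|=2: 20 collections, coeffs (), (), (1), (1), (1), (1), (1), (1), (1), (1), (1), (1,1), (1,2), (2), (2), (2), (2), (2), (3), (3)


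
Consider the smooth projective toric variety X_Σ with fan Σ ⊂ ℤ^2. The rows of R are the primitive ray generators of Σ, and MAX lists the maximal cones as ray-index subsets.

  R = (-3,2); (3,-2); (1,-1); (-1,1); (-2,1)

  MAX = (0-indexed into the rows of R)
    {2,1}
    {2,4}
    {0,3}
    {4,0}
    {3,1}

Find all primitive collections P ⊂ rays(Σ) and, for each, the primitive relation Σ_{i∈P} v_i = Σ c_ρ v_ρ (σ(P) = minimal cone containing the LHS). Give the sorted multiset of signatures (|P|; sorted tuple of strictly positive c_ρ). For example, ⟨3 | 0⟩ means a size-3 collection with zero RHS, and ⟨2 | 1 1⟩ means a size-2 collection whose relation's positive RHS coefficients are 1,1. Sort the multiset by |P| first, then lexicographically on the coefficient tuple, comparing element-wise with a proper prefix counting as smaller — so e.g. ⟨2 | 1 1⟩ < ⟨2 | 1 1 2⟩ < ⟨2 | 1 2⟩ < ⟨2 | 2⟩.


5 collections generate NE(X_Σ); each relation:

  {0,1}:  v_{0} + v_{1} = 0 ; sig = ⟨2 | 0⟩
  {2,3}:  v_{2} + v_{3} = 0 ; sig = ⟨2 | 0⟩
  {0,2}:  v_{0} + v_{2} = v_{4} ; sig = ⟨2 | 1⟩
  {1,4}:  v_{1} + v_{4} = v_{2} ; sig = ⟨2 | 1⟩
  {3,4}:  v_{3} + v_{4} = v_{0} ; sig = ⟨2 | 1⟩

Hence PRS(X_Σ) =
    |P|=2: 5 collections, coeffs (), (), (1), (1), (1)


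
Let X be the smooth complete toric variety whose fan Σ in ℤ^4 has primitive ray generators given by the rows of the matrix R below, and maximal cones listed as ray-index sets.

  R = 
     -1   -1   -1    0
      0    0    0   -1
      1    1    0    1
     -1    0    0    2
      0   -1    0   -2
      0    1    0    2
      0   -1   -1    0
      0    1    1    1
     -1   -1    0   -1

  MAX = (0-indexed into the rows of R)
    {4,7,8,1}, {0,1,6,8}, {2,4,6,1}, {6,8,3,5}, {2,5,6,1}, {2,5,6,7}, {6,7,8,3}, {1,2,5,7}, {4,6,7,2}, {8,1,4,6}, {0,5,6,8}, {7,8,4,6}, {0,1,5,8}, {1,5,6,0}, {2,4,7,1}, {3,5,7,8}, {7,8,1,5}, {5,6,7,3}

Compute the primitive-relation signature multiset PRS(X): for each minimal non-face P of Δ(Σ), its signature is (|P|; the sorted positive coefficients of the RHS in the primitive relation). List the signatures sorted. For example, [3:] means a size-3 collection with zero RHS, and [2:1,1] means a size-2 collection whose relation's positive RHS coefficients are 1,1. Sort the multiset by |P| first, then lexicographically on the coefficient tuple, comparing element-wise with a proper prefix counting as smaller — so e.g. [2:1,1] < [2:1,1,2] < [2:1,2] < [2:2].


The 12 primitive collections of Σ (r=9, n=4):

  • {2,8}:  v_{2} + v_{8} = 0  →  sig = [2:]
  • {4,5}:  v_{4} + v_{5} = 0  →  sig = [2:]
  • {0,7}:  v_{0} + v_{7} = v_{5} + v_{8}  →  sig = [2:1,1]
  • {1,3}:  v_{1} + v_{3} = v_{5} + v_{8}  →  sig = [2:1,1]
  • {0,2}:  v_{0} + v_{2} = v_{1} + v_{5} + v_{6}  →  sig = [2:1,1,1]
  • {0,4}:  v_{0} + v_{4} = v_{1} + v_{6} + v_{8}  →  sig = [2:1,1,1]
  • {2,3}:  v_{2} + v_{3} = v_{5} + v_{6} + v_{7}  →  sig = [2:1,1,1]
  • {3,4}:  v_{3} + v_{4} = v_{6} + v_{7} + v_{8}  →  sig = [2:1,1,1]
  • {0,3}:  v_{0} + v_{3} = 2·v_{5} + v_{6} + 2·v_{8}  →  sig = [2:1,2,2]
  • {1,6,7}:  v_{1} + v_{6} + v_{7} = 0  →  sig = [3:]
  • {1,5,6,8}:  v_{1} + v_{5} + v_{6} + v_{8} = v_{0}  →  sig = [4:1]
  • {5,6,7,8}:  v_{5} + v_{6} + v_{7} + v_{8} = v_{3}  →  sig = [4:1]

Hence PRS(X_Σ) =
    |P|=2: 9 collections, coeffs (), (), (1,1), (1,1), (1,1,1), (1,1,1), (1,1,1), (1,1,1), (1,2,2)
    |P|=3: 1 collection, coeffs ()
    |P|=4: 2 collections, coeffs (1), (1)


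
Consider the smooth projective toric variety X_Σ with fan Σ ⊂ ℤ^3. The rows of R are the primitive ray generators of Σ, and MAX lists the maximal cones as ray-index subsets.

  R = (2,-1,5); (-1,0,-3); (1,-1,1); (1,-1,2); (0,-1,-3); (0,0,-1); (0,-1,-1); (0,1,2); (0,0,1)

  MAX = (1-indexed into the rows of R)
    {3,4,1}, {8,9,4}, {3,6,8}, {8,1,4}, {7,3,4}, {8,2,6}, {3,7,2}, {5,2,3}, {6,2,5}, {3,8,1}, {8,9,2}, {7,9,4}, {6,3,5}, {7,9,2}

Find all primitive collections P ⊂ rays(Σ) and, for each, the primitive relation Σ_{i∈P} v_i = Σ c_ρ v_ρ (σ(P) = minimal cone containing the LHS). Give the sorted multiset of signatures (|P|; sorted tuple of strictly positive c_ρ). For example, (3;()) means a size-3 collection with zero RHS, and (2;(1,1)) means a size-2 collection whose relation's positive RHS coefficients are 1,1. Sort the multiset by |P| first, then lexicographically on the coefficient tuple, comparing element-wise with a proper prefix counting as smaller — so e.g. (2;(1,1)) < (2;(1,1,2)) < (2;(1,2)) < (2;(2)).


18 minimal non-faces of Δ(Σ) (on 9 rays):

  • {6,9}:  v_{6} + v_{9} = 0  ⟹  sig = (2;())
  • {1,2}:  v_{1} + v_{2} = v_{4}  ⟹  sig = (2;(1))
  • {2,4}:  v_{2} + v_{4} = v_{7}  ⟹  sig = (2;(1))
  • {3,9}:  v_{3} + v_{9} = v_{4}  ⟹  sig = (2;(1))
  • {4,6}:  v_{4} + v_{6} = v_{3}  ⟹  sig = (2;(1))
  • {5,8}:  v_{5} + v_{8} = v_{6}  ⟹  sig = (2;(1))
  • {7,8}:  v_{7} + v_{8} = v_{9}  ⟹  sig = (2;(1))
  • {5,9}:  v_{5} + v_{9} = v_{2} + v_{3}  ⟹  sig = (2;(1,1))
  • {6,7}:  v_{6} + v_{7} = v_{2} + v_{3}  ⟹  sig = (2;(1,1))
  • {1,6}:  v_{1} + v_{6} = 2·v_{3} + v_{8}  ⟹  sig = (2;(1,2))
  • {1,9}:  v_{1} + v_{9} = 2·v_{4} + v_{8}  ⟹  sig = (2;(1,2))
  • {4,5}:  v_{4} + v_{5} = v_{2} + 2·v_{3}  ⟹  sig = (2;(1,2))
  • {1,5}:  v_{1} + v_{5} = 2·v_{3}  ⟹  sig = (2;(2))
  • {1,7}:  v_{1} + v_{7} = 2·v_{4}  ⟹  sig = (2;(2))
  • {5,7}:  v_{5} + v_{7} = 2·v_{2} + 2·v_{3}  ⟹  sig = (2;(2,2))
  • {2,3,8}:  v_{2} + v_{3} + v_{8} = 0  ⟹  sig = (3;())
  • {2,3,6}:  v_{2} + v_{3} + v_{6} = v_{5}  ⟹  sig = (3;(1))
  • {3,4,8}:  v_{3} + v_{4} + v_{8} = v_{1}  ⟹  sig = (3;(1))

Hence PRS(X_Σ) =
    (2;())
    (2;(1))
    (2;(1))
    (2;(1))
    (2;(1))
    (2;(1))
    (2;(1))
    (2;(1,1))
    (2;(1,1))
    (2;(1,2))
    (2;(1,2))
    (2;(1,2))
    (2;(2))
    (2;(2))
    (2;(2,2))
    (3;())
    (3;(1))
    (3;(1))


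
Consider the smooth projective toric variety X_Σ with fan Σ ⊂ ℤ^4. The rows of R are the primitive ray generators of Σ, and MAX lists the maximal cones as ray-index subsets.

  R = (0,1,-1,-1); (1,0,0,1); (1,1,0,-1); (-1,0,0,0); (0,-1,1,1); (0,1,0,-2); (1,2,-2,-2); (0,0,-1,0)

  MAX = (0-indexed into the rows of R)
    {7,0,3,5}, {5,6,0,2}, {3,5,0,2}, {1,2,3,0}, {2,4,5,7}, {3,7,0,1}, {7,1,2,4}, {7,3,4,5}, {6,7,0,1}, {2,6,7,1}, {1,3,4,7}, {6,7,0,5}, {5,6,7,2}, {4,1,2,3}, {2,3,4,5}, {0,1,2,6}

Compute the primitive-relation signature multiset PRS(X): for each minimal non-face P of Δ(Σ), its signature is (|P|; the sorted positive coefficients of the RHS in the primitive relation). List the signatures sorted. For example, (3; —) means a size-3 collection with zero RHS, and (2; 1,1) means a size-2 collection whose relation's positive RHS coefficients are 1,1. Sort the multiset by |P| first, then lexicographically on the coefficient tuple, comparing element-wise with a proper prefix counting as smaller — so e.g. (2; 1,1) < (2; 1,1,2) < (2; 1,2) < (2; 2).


Σ has 6 primitive collections:

  {0,4}:  v_{0} + v_{4} = 0 — sig = (2; —)
  {1,5}:  v_{1} + v_{5} = v_{2} — sig = (2; 1)
  {4,6}:  v_{4} + v_{6} = v_{2} + v_{7} — sig = (2; 1,1)
  {3,6}:  v_{3} + v_{6} = 2·v_{0} — sig = (2; 2)
  {0,2,7}:  v_{0} + v_{2} + v_{7} = v_{6} — sig = (3; 1)
  {2,3,7}:  v_{2} + v_{3} + v_{7} = v_{0} — sig = (3; 1)

Signatures (|P|; sorted positive RHS coefficients), sorted:
[(2; —), (2; 1), (2; 1,1), (2; 2), (3; 1), (3; 1)]


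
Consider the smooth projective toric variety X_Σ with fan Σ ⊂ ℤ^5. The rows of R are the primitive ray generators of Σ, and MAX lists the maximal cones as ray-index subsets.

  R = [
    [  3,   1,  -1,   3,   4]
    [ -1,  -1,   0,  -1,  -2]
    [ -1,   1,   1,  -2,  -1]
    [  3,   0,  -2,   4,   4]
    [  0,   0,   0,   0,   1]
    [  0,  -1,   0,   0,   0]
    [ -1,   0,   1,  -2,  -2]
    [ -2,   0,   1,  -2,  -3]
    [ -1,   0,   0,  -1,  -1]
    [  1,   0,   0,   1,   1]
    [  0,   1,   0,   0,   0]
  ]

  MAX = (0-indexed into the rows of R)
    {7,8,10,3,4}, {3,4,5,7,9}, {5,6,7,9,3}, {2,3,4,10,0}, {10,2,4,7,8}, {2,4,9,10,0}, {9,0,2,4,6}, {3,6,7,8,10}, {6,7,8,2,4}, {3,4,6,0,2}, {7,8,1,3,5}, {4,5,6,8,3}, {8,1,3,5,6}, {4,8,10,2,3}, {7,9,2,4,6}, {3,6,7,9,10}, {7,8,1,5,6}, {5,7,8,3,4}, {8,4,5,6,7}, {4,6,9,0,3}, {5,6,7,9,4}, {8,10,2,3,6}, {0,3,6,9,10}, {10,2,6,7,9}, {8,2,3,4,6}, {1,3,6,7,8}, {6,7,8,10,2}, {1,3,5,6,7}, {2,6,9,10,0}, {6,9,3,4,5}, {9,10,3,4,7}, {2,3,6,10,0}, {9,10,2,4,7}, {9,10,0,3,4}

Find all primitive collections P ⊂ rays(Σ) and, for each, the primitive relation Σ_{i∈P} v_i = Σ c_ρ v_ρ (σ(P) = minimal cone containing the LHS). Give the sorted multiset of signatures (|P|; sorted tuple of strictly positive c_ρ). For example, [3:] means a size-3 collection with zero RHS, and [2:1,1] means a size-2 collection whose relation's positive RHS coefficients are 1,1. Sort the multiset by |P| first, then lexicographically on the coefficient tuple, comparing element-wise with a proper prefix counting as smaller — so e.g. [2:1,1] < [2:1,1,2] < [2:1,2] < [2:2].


|primitive collections| = 16. Relations:

  P = {5,10}:  v_{5} + v_{10} = 0  so sig = [2:]
  P = {8,9}:  v_{8} + v_{9} = 0  so sig = [2:]
  P = {0,1}:  v_{0} + v_{1} = v_{3} + v_{6}  so sig = [2:1,1]
  P = {0,7}:  v_{0} + v_{7} = v_{9} + v_{10}  so sig = [2:1,1]
  P = {0,8}:  v_{0} + v_{8} = v_{2} + v_{3}  so sig = [2:1,1]
  P = {1,2}:  v_{1} + v_{2} = v_{6} + v_{8}  so sig = [2:1,1]
  P = {1,4}:  v_{1} + v_{4} = v_{5} + v_{8}  so sig = [2:1,1]
  P = {2,5}:  v_{2} + v_{5} = v_{4} + v_{6}  so sig = [2:1,1]
  P = {0,5}:  v_{0} + v_{5} = v_{3} + v_{4} + v_{6} + v_{9}  so sig = [2:1,1,1,1]
  P = {1,9}:  v_{1} + v_{9} = v_{3} + v_{5} + v_{6} + v_{7}  so sig = [2:1,1,1,1]
  P = {1,10}:  v_{1} + v_{10} = v_{3} + v_{6} + v_{7} + v_{8}  so sig = [2:1,1,1,1]
  P = {2,3,7}:  v_{2} + v_{3} + v_{7} = v_{10}  so sig = [3:1]
  P = {2,3,9}:  v_{2} + v_{3} + v_{9} = v_{0}  so sig = [3:1]
  P = {4,6,10}:  v_{4} + v_{6} + v_{10} = v_{2}  so sig = [3:1]
  P = {3,4,6,7}:  v_{3} + v_{4} + v_{6} + v_{7} = 0  so sig = [4:]
  P = {3,5,6,7,8}:  v_{3} + v_{5} + v_{6} + v_{7} + v_{8} = v_{1}  so sig = [5:1]

Hence PRS(X_Σ) =
[[2:], [2:], [2:1,1], [2:1,1], [2:1,1], [2:1,1], [2:1,1], [2:1,1], [2:1,1,1,1], [2:1,1,1,1], [2:1,1,1,1], [3:1], [3:1], [3:1], [4:], [5:1]]


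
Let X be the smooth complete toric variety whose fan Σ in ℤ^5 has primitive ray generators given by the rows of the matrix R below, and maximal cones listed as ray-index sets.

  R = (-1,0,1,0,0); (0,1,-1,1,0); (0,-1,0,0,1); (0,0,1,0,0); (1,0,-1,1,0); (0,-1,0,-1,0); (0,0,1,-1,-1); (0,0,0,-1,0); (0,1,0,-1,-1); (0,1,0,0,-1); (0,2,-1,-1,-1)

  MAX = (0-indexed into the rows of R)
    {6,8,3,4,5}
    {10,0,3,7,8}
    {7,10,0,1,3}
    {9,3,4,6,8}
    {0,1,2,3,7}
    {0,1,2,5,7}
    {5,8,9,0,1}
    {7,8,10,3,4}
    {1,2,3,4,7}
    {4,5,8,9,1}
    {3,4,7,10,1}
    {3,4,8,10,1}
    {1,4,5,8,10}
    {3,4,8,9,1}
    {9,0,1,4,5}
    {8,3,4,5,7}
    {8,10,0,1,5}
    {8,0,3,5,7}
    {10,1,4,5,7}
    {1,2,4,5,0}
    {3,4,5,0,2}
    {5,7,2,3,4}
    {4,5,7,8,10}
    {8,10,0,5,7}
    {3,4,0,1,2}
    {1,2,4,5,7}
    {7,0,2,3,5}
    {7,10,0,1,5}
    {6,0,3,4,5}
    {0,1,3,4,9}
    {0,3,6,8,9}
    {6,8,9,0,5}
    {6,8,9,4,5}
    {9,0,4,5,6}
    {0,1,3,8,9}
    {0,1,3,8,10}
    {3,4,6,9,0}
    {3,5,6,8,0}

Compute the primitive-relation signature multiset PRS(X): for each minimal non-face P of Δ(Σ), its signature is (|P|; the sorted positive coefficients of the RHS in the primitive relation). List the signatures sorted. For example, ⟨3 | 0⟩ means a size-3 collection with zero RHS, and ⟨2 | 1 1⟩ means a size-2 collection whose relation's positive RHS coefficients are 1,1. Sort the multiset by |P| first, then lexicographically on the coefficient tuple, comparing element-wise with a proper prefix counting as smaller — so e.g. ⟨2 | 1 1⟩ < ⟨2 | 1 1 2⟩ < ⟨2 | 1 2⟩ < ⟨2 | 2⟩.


Primitive collections (16):

  {2,9}:  v_{2} + v_{9} = 0 ; sig = ⟨2 | 0⟩
  {1,6}:  v_{1} + v_{6} = v_{9} ; sig = ⟨2 | 1⟩
  {2,8}:  v_{2} + v_{8} = v_{7} ; sig = ⟨2 | 1⟩
  {7,9}:  v_{7} + v_{9} = v_{8} ; sig = ⟨2 | 1⟩
  {2,6}:  v_{2} + v_{6} = v_{3} + v_{5} ; sig = ⟨2 | 1 1⟩
  {6,7}:  v_{6} + v_{7} = v_{3} + v_{5} + v_{8} ; sig = ⟨2 | 1 1 1⟩
  {2,10}:  v_{2} + v_{10} = v_{1} + 2·v_{7} ; sig = ⟨2 | 1 2⟩
  {9,10}:  v_{9} + v_{10} = v_{1} + 2·v_{8} ; sig = ⟨2 | 1 2⟩
  {6,10}:  v_{6} + v_{10} = 2·v_{8} ; sig = ⟨2 | 2⟩
  {0,4,7}:  v_{0} + v_{4} + v_{7} = 0 ; sig = ⟨3 | 0⟩
  {1,3,5}:  v_{1} + v_{3} + v_{5} = 0 ; sig = ⟨3 | 0⟩
  {0,4,8}:  v_{0} + v_{4} + v_{8} = v_{9} ; sig = ⟨3 | 1⟩
  {1,7,8}:  v_{1} + v_{7} + v_{8} = v_{10} ; sig = ⟨3 | 1⟩
  {3,5,9}:  v_{3} + v_{5} + v_{9} = v_{6} ; sig = ⟨3 | 1⟩
  {0,4,10}:  v_{0} + v_{4} + v_{10} = v_{1} + v_{8} ; sig = ⟨3 | 1 1⟩
  {3,5,10}:  v_{3} + v_{5} + v_{10} = v_{7} + v_{8} ; sig = ⟨3 | 1 1⟩

Sorted signature multiset PRS(X):
    ⟨2 | 0⟩
    ⟨2 | 1⟩
    ⟨2 | 1⟩
    ⟨2 | 1⟩
    ⟨2 | 1 1⟩
    ⟨2 | 1 1 1⟩
    ⟨2 | 1 2⟩
    ⟨2 | 1 2⟩
    ⟨2 | 2⟩
    ⟨3 | 0⟩
    ⟨3 | 0⟩
    ⟨3 | 1⟩
    ⟨3 | 1⟩
    ⟨3 | 1⟩
    ⟨3 | 1 1⟩
    ⟨3 | 1 1⟩


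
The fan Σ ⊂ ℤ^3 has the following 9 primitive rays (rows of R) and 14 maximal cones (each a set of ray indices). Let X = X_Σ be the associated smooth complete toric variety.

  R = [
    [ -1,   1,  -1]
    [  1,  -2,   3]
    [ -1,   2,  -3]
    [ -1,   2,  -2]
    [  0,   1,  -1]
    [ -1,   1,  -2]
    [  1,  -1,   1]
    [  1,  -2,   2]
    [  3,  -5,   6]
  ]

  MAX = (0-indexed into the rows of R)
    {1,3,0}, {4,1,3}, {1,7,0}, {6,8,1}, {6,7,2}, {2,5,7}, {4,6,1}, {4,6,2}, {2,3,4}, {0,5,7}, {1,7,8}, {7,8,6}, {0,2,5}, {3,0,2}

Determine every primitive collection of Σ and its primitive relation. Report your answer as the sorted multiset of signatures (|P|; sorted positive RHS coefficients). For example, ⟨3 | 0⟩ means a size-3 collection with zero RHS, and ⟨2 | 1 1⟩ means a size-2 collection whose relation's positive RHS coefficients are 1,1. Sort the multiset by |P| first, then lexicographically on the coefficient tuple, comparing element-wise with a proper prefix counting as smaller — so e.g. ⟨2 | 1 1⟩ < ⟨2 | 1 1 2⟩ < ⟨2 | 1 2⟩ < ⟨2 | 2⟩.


The 17 primitive collections of Σ (r=9, n=3):

  P = {0,6}:  v_{0} + v_{6} = 0  so sig = ⟨2 | 0⟩
  P = {1,2}:  v_{1} + v_{2} = 0  so sig = ⟨2 | 0⟩
  P = {3,7}:  v_{3} + v_{7} = 0  so sig = ⟨2 | 0⟩
  P = {0,4}:  v_{0} + v_{4} = v_{3}  so sig = ⟨2 | 1⟩
  P = {3,6}:  v_{3} + v_{6} = v_{4}  so sig = ⟨2 | 1⟩
  P = {4,5}:  v_{4} + v_{5} = v_{2}  so sig = ⟨2 | 1⟩
  P = {4,7}:  v_{4} + v_{7} = v_{6}  so sig = ⟨2 | 1⟩
  P = {0,8}:  v_{0} + v_{8} = v_{1} + v_{7}  so sig = ⟨2 | 1 1⟩
  P = {1,5}:  v_{1} + v_{5} = v_{0} + v_{7}  so sig = ⟨2 | 1 1⟩
  P = {2,8}:  v_{2} + v_{8} = v_{6} + v_{7}  so sig = ⟨2 | 1 1⟩
  P = {3,5}:  v_{3} + v_{5} = v_{0} + v_{2}  so sig = ⟨2 | 1 1⟩
  P = {3,8}:  v_{3} + v_{8} = v_{1} + v_{6}  so sig = ⟨2 | 1 1⟩
  P = {5,6}:  v_{5} + v_{6} = v_{2} + v_{7}  so sig = ⟨2 | 1 1⟩
  P = {4,8}:  v_{4} + v_{8} = v_{1} + 2·v_{6}  so sig = ⟨2 | 1 2⟩
  P = {5,8}:  v_{5} + v_{8} = 2·v_{7}  so sig = ⟨2 | 2⟩
  P = {0,2,7}:  v_{0} + v_{2} + v_{7} = v_{5}  so sig = ⟨3 | 1⟩
  P = {1,6,7}:  v_{1} + v_{6} + v_{7} = v_{8}  so sig = ⟨3 | 1⟩

Sorted signature multiset PRS(X):
[⟨2 | 0⟩, ⟨2 | 0⟩, ⟨2 | 0⟩, ⟨2 | 1⟩, ⟨2 | 1⟩, ⟨2 | 1⟩, ⟨2 | 1⟩, ⟨2 | 1 1⟩, ⟨2 | 1 1⟩, ⟨2 | 1 1⟩, ⟨2 | 1 1⟩, ⟨2 | 1 1⟩, ⟨2 | 1 1⟩, ⟨2 | 1 2⟩, ⟨2 | 2⟩, ⟨3 | 1⟩, ⟨3 | 1⟩]


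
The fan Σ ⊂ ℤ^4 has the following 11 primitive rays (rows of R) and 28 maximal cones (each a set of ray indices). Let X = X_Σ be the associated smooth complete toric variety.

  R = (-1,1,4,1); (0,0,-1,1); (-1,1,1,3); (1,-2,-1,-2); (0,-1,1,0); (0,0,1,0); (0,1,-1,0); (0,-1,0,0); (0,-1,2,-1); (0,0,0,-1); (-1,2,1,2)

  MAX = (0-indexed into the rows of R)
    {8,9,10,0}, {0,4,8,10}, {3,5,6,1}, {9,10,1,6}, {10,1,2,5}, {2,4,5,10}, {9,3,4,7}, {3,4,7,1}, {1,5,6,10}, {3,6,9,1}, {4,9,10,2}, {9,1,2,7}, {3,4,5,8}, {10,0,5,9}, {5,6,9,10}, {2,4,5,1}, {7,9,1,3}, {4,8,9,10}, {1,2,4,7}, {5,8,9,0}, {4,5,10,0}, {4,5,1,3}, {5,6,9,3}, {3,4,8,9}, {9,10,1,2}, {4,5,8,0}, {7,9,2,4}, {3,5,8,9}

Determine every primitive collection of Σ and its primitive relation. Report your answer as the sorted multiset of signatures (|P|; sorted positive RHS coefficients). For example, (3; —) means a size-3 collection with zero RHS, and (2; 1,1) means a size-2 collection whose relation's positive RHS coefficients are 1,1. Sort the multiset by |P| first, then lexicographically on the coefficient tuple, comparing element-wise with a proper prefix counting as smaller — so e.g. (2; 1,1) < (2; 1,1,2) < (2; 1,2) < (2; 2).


|primitive collections| = 23. Relations:

  P={3,10}:  v_{3} + v_{10} = 0 ; sig = (2; —)
  P={4,6}:  v_{4} + v_{6} = 0 ; sig = (2; —)
  P={1,8}:  v_{1} + v_{8} = v_{4} ; sig = (2; 1)
  P={5,7}:  v_{5} + v_{7} = v_{4} ; sig = (2; 1)
  P={0,3}:  v_{0} + v_{3} = v_{5} + v_{8} ; sig = (2; 1,1)
  P={2,3}:  v_{2} + v_{3} = v_{1} + v_{4} ; sig = (2; 1,1)
  P={2,6}:  v_{2} + v_{6} = v_{1} + v_{10} ; sig = (2; 1,1)
  P={6,7}:  v_{6} + v_{7} = v_{1} + v_{9} ; sig = (2; 1,1)
  P={6,8}:  v_{6} + v_{8} = v_{5} + v_{9} ; sig = (2; 1,1)
  P={7,10}:  v_{7} + v_{10} = v_{2} + v_{9} ; sig = (2; 1,1)
  P={0,1}:  v_{0} + v_{1} = v_{4} + v_{5} + v_{10} ; sig = (2; 1,1,1)
  P={0,7}:  v_{0} + v_{7} = v_{4} + v_{8} + v_{10} ; sig = (2; 1,1,1)
  P={0,6}:  v_{0} + v_{6} = 2·v_{5} + v_{9} + v_{10} ; sig = (2; 1,1,2)
  P={2,8}:  v_{2} + v_{8} = 2·v_{4} + v_{10} ; sig = (2; 1,2)
  P={7,8}:  v_{7} + v_{8} = 2·v_{4} + v_{9} ; sig = (2; 1,2)
  P={0,2}:  v_{0} + v_{2} = 2·v_{4} + v_{5} + 2·v_{10} ; sig = (2; 1,2,2)
  P={1,5,9}:  v_{1} + v_{5} + v_{9} = 0 ; sig = (3; —)
  P={1,4,9}:  v_{1} + v_{4} + v_{9} = v_{7} ; sig = (3; 1)
  P={1,4,10}:  v_{1} + v_{4} + v_{10} = v_{2} ; sig = (3; 1)
  P={4,5,9}:  v_{4} + v_{5} + v_{9} = v_{8} ; sig = (3; 1)
  P={5,8,10}:  v_{5} + v_{8} + v_{10} = v_{0} ; sig = (3; 1)
  P={2,5,9}:  v_{2} + v_{5} + v_{9} = v_{4} + v_{10} ; sig = (3; 1,1)
  P={0,4,9}:  v_{0} + v_{4} + v_{9} = 2·v_{8} + v_{10} ; sig = (3; 1,2)

Hence PRS(X_Σ) =
    |P|=2: 16 collections, coeffs (), (), (1), (1), (1,1), (1,1), (1,1), (1,1), (1,1), (1,1), (1,1,1), (1,1,1), (1,1,2), (1,2), (1,2), (1,2,2)
    |P|=3: 7 collections, coeffs (), (1), (1), (1), (1), (1,1), (1,2)


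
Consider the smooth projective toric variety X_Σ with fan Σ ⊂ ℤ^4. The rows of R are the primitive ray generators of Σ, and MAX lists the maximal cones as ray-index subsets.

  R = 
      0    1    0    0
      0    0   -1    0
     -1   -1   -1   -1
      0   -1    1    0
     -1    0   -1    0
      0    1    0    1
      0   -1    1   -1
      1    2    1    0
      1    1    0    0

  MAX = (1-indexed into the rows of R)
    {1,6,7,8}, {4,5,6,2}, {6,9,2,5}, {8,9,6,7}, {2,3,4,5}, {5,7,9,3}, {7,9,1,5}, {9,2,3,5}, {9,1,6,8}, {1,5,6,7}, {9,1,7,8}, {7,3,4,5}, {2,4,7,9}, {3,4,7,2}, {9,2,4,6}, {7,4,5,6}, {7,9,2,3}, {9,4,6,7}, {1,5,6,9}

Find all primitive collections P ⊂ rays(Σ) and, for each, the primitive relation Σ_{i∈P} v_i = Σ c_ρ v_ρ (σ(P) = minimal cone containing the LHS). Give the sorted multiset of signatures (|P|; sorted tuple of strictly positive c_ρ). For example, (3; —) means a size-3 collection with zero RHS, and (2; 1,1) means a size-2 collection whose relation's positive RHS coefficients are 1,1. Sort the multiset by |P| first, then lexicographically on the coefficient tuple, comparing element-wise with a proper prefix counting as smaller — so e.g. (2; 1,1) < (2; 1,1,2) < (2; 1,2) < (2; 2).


Δ(Σ) — 9 vertices, 14 min non-faces:

  {3,6}:  v_{3} + v_{6} = v_{5}  so sig = (2; 1)
  {1,2}:  v_{1} + v_{2} = v_{5} + v_{9}  so sig = (2; 1,1)
  {1,4}:  v_{1} + v_{4} = v_{6} + v_{7}  so sig = (2; 1,1)
  {2,8}:  v_{2} + v_{8} = v_{1} + v_{9}  so sig = (2; 1,1)
  {3,8}:  v_{3} + v_{8} = v_{1} + v_{5} + v_{7} + v_{9}  so sig = (2; 1,1,1,1)
  {1,3}:  v_{1} + v_{3} = 2·v_{5} + v_{7} + v_{9}  so sig = (2; 1,1,2)
  {4,8}:  v_{4} + v_{8} = 2·v_{6} + 2·v_{7} + v_{9}  so sig = (2; 1,2,2)
  {5,8}:  v_{5} + v_{8} = 2·v_{1}  so sig = (2; 2)
  {2,6,7}:  v_{2} + v_{6} + v_{7} = 0  so sig = (3; —)
  {4,5,9}:  v_{4} + v_{5} + v_{9} = 0  so sig = (3; —)
  {2,5,7}:  v_{2} + v_{5} + v_{7} = v_{3}  so sig = (3; 1)
  {3,4,9}:  v_{3} + v_{4} + v_{9} = v_{2} + v_{7}  so sig = (3; 1,1)
  {1,6,7,9}:  v_{1} + v_{6} + v_{7} + v_{9} = v_{8}  so sig = (4; 1)
  {5,6,7,9}:  v_{5} + v_{6} + v_{7} + v_{9} = v_{1}  so sig = (4; 1)

Signatures (|P|; sorted positive RHS coefficients), sorted:
    |P|=2: 8 collections, coeffs (1), (1,1), (1,1), (1,1), (1,1,1,1), (1,1,2), (1,2,2), (2)
    |P|=3: 4 collections, coeffs (), (), (1), (1,1)
    |P|=4: 2 collections, coeffs (1), (1)


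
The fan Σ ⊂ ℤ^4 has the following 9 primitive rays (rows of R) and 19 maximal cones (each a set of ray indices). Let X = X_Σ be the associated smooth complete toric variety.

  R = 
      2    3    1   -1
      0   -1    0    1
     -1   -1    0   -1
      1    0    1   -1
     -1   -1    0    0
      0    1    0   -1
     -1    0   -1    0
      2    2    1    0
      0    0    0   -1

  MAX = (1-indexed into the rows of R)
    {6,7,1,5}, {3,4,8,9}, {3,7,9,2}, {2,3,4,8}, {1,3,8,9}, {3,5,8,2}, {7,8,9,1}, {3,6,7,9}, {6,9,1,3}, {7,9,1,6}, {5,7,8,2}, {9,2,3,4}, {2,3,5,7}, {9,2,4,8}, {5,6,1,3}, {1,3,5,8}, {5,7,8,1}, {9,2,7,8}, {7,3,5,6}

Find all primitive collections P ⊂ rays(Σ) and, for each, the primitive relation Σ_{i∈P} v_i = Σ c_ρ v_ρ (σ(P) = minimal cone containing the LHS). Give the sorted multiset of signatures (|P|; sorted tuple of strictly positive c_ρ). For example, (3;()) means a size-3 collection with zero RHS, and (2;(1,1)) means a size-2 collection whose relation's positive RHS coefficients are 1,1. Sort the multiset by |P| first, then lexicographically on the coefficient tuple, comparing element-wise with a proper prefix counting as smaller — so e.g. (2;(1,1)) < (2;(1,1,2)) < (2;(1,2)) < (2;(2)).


Δ(Σ) — 9 vertices, 11 min non-faces:

  P={2,6}:  v_{2} + v_{6} = 0 — sig = (2;())
  P={1,2}:  v_{1} + v_{2} = v_{8} — sig = (2;(1))
  P={4,7}:  v_{4} + v_{7} = v_{9} — sig = (2;(1))
  P={5,9}:  v_{5} + v_{9} = v_{3} — sig = (2;(1))
  P={6,8}:  v_{6} + v_{8} = v_{1} — sig = (2;(1))
  P={4,6}:  v_{4} + v_{6} = v_{3} + v_{8} + v_{9} — sig = (2;(1,1,1))
  P={1,4}:  v_{1} + v_{4} = v_{3} + 2·v_{8} + v_{9} — sig = (2;(1,1,2))
  P={4,5}:  v_{4} + v_{5} = v_{2} + 2·v_{3} + v_{8} — sig = (2;(1,1,2))
  P={3,7,8}:  v_{3} + v_{7} + v_{8} = v_{6} — sig = (3;(1))
  P={1,3,7}:  v_{1} + v_{3} + v_{7} = 2·v_{6} — sig = (3;(2))
  P={2,3,8,9}:  v_{2} + v_{3} + v_{8} + v_{9} = v_{4} — sig = (4;(1))

Sorted signature multiset PRS(X):
{ (2;()),  (2;(1)) ×4,  (2;(1,1,1)),  (2;(1,1,2)) ×2,  (3;(1)),  (3;(2)),  (4;(1)) }


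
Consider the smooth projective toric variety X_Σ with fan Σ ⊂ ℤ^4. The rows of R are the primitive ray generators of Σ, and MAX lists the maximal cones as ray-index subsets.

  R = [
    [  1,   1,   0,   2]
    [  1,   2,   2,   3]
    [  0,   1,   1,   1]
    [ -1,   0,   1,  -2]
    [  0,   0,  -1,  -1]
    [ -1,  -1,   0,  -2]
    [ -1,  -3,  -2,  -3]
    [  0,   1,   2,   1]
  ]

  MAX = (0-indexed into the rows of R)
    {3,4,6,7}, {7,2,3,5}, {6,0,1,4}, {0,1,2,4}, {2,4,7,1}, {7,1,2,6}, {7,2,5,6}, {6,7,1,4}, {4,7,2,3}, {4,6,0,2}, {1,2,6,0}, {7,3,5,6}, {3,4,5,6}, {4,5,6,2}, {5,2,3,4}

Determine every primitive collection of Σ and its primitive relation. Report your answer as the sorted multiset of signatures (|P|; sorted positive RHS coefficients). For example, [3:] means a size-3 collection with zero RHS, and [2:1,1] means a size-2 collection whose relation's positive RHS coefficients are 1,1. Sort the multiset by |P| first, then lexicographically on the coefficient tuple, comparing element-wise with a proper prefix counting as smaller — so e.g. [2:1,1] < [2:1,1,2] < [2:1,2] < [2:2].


Δ(Σ) — 8 vertices, 9 min non-faces:

  P = {0,5}:  v_{0} + v_{5} = 0  ⟹  sig = [2:]
  P = {0,7}:  v_{0} + v_{7} = v_{1}  ⟹  sig = [2:1]
  P = {1,5}:  v_{1} + v_{5} = v_{7}  ⟹  sig = [2:1]
  P = {0,3}:  v_{0} + v_{3} = v_{4} + v_{7}  ⟹  sig = [2:1,1]
  P = {1,3}:  v_{1} + v_{3} = v_{4} + 2·v_{7}  ⟹  sig = [2:1,2]
  P = {4,5,7}:  v_{4} + v_{5} + v_{7} = v_{3}  ⟹  sig = [3:1]
  P = {2,3,6}:  v_{2} + v_{3} + v_{6} = 2·v_{5}  ⟹  sig = [3:2]
  P = {1,2,4,6}:  v_{1} + v_{2} + v_{4} + v_{6} = 0  ⟹  sig = [4:]
  P = {2,4,6,7}:  v_{2} + v_{4} + v_{6} + v_{7} = v_{5}  ⟹  sig = [4:1]

Signatures (|P|; sorted positive RHS coefficients), sorted:
    |P|=2: 5 collections, coeffs (), (1), (1), (1,1), (1,2)
    |P|=3: 2 collections, coeffs (1), (2)
    |P|=4: 2 collections, coeffs (), (1)


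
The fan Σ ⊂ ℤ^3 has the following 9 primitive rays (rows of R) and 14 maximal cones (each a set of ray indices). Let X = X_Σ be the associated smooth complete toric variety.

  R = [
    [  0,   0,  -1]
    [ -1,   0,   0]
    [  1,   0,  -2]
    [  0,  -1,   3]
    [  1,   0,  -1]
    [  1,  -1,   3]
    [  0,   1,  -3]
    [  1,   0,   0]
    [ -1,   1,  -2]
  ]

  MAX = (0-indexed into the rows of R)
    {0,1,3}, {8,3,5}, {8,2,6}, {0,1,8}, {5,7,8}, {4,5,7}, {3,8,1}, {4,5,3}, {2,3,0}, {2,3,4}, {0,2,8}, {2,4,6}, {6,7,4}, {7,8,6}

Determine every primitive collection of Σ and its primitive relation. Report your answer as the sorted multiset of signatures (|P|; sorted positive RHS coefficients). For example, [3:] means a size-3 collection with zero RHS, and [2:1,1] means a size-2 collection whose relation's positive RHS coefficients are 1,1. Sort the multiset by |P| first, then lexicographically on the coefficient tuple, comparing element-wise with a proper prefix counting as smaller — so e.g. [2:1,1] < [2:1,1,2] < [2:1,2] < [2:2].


|primitive collections| = 17. Relations:

  P={1,7}:  v_{1} + v_{7} = 0 — sig = [2:]
  P={3,6}:  v_{3} + v_{6} = 0 — sig = [2:]
  P={0,4}:  v_{0} + v_{4} = v_{2} — sig = [2:1]
  P={0,7}:  v_{0} + v_{7} = v_{4} — sig = [2:1]
  P={1,4}:  v_{1} + v_{4} = v_{0} — sig = [2:1]
  P={1,5}:  v_{1} + v_{5} = v_{3} — sig = [2:1]
  P={3,7}:  v_{3} + v_{7} = v_{5} — sig = [2:1]
  P={4,8}:  v_{4} + v_{8} = v_{6} — sig = [2:1]
  P={5,6}:  v_{5} + v_{6} = v_{7} — sig = [2:1]
  P={0,5}:  v_{0} + v_{5} = v_{3} + v_{4} — sig = [2:1,1]
  P={0,6}:  v_{0} + v_{6} = v_{2} + v_{8} — sig = [2:1,1]
  P={1,6}:  v_{1} + v_{6} = v_{0} + v_{8} — sig = [2:1,1]
  P={2,5}:  v_{2} + v_{5} = v_{3} + 2·v_{4} — sig = [2:1,2]
  P={1,2}:  v_{1} + v_{2} = 2·v_{0} — sig = [2:2]
  P={2,7}:  v_{2} + v_{7} = 2·v_{4} — sig = [2:2]
  P={0,3,8}:  v_{0} + v_{3} + v_{8} = v_{1} — sig = [3:1]
  P={2,3,8}:  v_{2} + v_{3} + v_{8} = v_{0} — sig = [3:1]

so the primitive-relation signature multiset is
{ [2:] ×2,  [2:1] ×7,  [2:1,1] ×3,  [2:1,2],  [2:2] ×2,  [3:1] ×2 }


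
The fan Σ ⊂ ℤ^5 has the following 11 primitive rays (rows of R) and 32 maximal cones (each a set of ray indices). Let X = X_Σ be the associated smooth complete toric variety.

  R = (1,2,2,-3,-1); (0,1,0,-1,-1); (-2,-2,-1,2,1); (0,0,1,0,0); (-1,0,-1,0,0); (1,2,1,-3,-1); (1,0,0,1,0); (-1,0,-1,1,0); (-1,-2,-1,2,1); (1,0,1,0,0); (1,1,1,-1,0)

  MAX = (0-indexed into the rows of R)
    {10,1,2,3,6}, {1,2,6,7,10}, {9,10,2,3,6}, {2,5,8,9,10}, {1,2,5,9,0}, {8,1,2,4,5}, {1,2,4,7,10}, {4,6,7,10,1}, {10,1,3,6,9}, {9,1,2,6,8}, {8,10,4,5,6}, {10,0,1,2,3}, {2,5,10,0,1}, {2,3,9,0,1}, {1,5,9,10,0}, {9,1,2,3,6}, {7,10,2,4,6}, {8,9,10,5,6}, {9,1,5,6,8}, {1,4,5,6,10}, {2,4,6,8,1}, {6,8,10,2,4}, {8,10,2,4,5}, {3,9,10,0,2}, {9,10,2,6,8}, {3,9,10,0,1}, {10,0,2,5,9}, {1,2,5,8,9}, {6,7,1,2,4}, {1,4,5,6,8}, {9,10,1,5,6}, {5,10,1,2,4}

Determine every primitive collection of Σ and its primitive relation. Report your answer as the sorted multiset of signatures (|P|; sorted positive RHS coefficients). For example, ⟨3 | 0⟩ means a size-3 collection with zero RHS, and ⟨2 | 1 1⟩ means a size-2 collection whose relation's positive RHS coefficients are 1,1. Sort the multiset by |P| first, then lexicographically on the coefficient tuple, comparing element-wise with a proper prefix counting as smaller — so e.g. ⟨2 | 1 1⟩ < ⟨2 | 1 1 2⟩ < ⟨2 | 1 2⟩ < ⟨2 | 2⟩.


|primitive collections| = 16. Relations:

  • {4,9}:  v_{4} + v_{9} = 0  →  sig = ⟨2 | 0⟩
  • {3,5}:  v_{3} + v_{5} = v_{0}  →  sig = ⟨2 | 1⟩
  • {3,8}:  v_{3} + v_{8} = v_{2} + v_{9}  →  sig = ⟨2 | 1 1⟩
  • {0,6}:  v_{0} + v_{6} = v_{1} + v_{9} + v_{10}  →  sig = ⟨2 | 1 1 1⟩
  • {0,8}:  v_{0} + v_{8} = v_{2} + v_{5} + v_{9}  →  sig = ⟨2 | 1 1 1⟩
  • {3,4}:  v_{3} + v_{4} = v_{1} + v_{2} + v_{10}  →  sig = ⟨2 | 1 1 1⟩
  • {5,7}:  v_{5} + v_{7} = v_{1} + v_{4} + v_{10}  →  sig = ⟨2 | 1 1 1⟩
  • {7,8}:  v_{7} + v_{8} = v_{2} + v_{4} + v_{6}  →  sig = ⟨2 | 1 1 1⟩
  • {0,4}:  v_{0} + v_{4} = v_{1} + v_{2} + v_{5} + v_{10}  →  sig = ⟨2 | 1 1 1 1⟩
  • {7,9}:  v_{7} + v_{9} = v_{1} + v_{2} + v_{6} + v_{10}  →  sig = ⟨2 | 1 1 1 1⟩
  • {0,7}:  v_{0} + v_{7} = 2·v_{1} + v_{2} + 2·v_{10}  →  sig = ⟨2 | 1 2 2⟩
  • {3,7}:  v_{3} + v_{7} = 2·v_{1} + 2·v_{2} + v_{6} + 2·v_{10}  →  sig = ⟨2 | 1 2 2 2⟩
  • {1,8,10}:  v_{1} + v_{8} + v_{10} = 0  →  sig = ⟨3 | 0⟩
  • {2,5,6}:  v_{2} + v_{5} + v_{6} = 0  →  sig = ⟨3 | 0⟩
  • {1,2,9,10}:  v_{1} + v_{2} + v_{9} + v_{10} = v_{3}  →  sig = ⟨4 | 1⟩
  • {1,2,4,6,10}:  v_{1} + v_{2} + v_{4} + v_{6} + v_{10} = v_{7}  →  sig = ⟨5 | 1⟩

Signatures (|P|; sorted positive RHS coefficients), sorted:
    ⟨2 | 0⟩
    ⟨2 | 1⟩
    ⟨2 | 1 1⟩
    ⟨2 | 1 1 1⟩
    ⟨2 | 1 1 1⟩
    ⟨2 | 1 1 1⟩
    ⟨2 | 1 1 1⟩
    ⟨2 | 1 1 1⟩
    ⟨2 | 1 1 1 1⟩
    ⟨2 | 1 1 1 1⟩
    ⟨2 | 1 2 2⟩
    ⟨2 | 1 2 2 2⟩
    ⟨3 | 0⟩
    ⟨3 | 0⟩
    ⟨4 | 1⟩
    ⟨5 | 1⟩
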